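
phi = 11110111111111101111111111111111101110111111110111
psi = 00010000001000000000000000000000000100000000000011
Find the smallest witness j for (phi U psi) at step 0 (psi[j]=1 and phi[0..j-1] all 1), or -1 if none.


(phi U psi) at 0: need smallest j with psi[j]=1 and phi[i]=1 for all i in [0,j).
Scan from step 0:
  step 0: phi=1, psi=0 -> continue
  step 1: phi=1, psi=0 -> continue
  step 2: phi=1, psi=0 -> continue
  step 3: psi=1 and phi held for [0,3) -> witness found
Witness step = 3

3


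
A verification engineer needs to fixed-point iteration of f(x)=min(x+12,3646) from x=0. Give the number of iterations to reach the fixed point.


Step 1: x=0, cap=3646, increment=12
Step 2: x grows by 12 each step until capped at 3646; fixed point is x=3646
Step 3: iterations = ceil(3646/12) = 304

304


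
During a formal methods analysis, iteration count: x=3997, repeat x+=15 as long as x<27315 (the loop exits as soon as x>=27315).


Step 1: x goes from 3997 toward 27315 by 15; the body runs while x<27315, so iterations = ceil((bound-start)/step)
Step 2: Distance=23318
Step 3: ceil(23318/15)=1555

1555


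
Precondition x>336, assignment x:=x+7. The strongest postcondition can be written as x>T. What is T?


Formula: sp(P, x:=E) = exists old_x. (x = E[old_x/x]) AND P[old_x/x] (old_x is the value of x before the assignment; eliminate old_x by solving x = E[old_x/x] for old_x)
Step 1: Precondition P: x>336, i.e. old_x > 336
Step 2: Assignment gives x = old_x + 7, so old_x = x - 7
Step 3: Substitute into P: x - 7 > 336
Step 4: Simplify: x > 336+7 = 343

343


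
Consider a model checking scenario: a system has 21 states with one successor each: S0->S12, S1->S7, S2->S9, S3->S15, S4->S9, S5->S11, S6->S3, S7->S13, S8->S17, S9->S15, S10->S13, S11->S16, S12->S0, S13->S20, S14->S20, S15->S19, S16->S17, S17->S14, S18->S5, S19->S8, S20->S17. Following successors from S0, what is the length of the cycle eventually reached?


Trace from S0 until a state repeats:
  S0 -> S12 -> S0
S0 first seen at step 0, revisited at step 2.
Cycle length = 2 - 0 = 2

2


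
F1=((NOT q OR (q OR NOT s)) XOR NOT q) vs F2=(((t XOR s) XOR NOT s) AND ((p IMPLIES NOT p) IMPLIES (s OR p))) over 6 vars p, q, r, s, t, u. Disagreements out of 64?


F1 = ((NOT q OR (q OR NOT s)) XOR NOT q)
F2 = (((t XOR s) XOR NOT s) AND ((p IMPLIES NOT p) IMPLIES (s OR p)))
Evaluate both on each of 64 rows (bits = p,q,r,s,t,u):
  row 0 [000000]: F1=0 F2=0 -> 0
  row 1 [000001]: F1=0 F2=0 -> 0
  row 2 [000010]: F1=0 F2=0 -> 0
  row 3 [000011]: F1=0 F2=0 -> 0
  row 4 [000100]: F1=0 F2=1 (differ) -> 1
  (every remaining row is evaluated the same way; all 64 results are listed next)
Full result column, 8 rows per line (p,q,r fixed per line; s,t,u runs 000..111 left to right):
  rows 0-7 [p,q,r=000]: 00001100  (ones: 2)
  rows 8-15 [p,q,r=001]: 00001100  (ones: 2)
  rows 16-23 [p,q,r=010]: 11110011  (ones: 6)
  rows 24-31 [p,q,r=011]: 11110011  (ones: 6)
  rows 32-39 [p,q,r=100]: 11001100  (ones: 4)
  rows 40-47 [p,q,r=101]: 11001100  (ones: 4)
  rows 48-55 [p,q,r=110]: 00110011  (ones: 4)
  rows 56-63 [p,q,r=111]: 00110011  (ones: 4)
Disagreements = 2+2+6+6+4+4+4+4 = 32

32


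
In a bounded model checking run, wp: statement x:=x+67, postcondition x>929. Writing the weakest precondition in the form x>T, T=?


Formula: wp(x:=E, P) = P[E/x] (substitute E for x in postcondition)
Step 1: Postcondition: x>929
Step 2: Substitute x+67 for x: x+67>929
Step 3: Solve for x: x > 929-67 = 862

862


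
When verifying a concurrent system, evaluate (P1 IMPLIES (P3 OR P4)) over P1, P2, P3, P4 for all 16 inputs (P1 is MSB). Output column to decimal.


Formula: (P1 IMPLIES (P3 OR P4)) over P1, P2, P3, P4 (16 rows)
Evaluate each row (bits = P1,P2,P3,P4, MSB first):
  row 0 [0000]: (0 IMPLIES (0 OR 0)) -> 1
  row 1 [0001]: (0 IMPLIES (0 OR 1)) -> 1
  row 2 [0010]: (0 IMPLIES (1 OR 0)) -> 1
  row 3 [0011]: (0 IMPLIES (1 OR 1)) -> 1
  row 4 [0100]: (0 IMPLIES (0 OR 0)) -> 1
  row 5 [0101]: (0 IMPLIES (0 OR 1)) -> 1
  row 6 [0110]: (0 IMPLIES (1 OR 0)) -> 1
  row 7 [0111]: (0 IMPLIES (1 OR 1)) -> 1
  row 8 [1000]: (1 IMPLIES (0 OR 0)) -> 0
  row 9 [1001]: (1 IMPLIES (0 OR 1)) -> 1
  row 10 [1010]: (1 IMPLIES (1 OR 0)) -> 1
  row 11 [1011]: (1 IMPLIES (1 OR 1)) -> 1
  row 12 [1100]: (1 IMPLIES (0 OR 0)) -> 0
  row 13 [1101]: (1 IMPLIES (0 OR 1)) -> 1
  row 14 [1110]: (1 IMPLIES (1 OR 0)) -> 1
  row 15 [1111]: (1 IMPLIES (1 OR 1)) -> 1
Full result column, 4 rows per line (P1,P2 fixed per line; P3,P4 runs 00..11 left to right):
  rows 0-3 [P1,P2=00]: 1111  = hex F
  rows 4-7 [P1,P2=01]: 1111  = hex F
  rows 8-11 [P1,P2=10]: 0111  = hex 7
  rows 12-15 [P1,P2=11]: 0111  = hex 7
Output column (row 0 .. row 15) = 1111111101110111
Output column grouped in 4s = 1111 1111 0111 0111 = 0xFF77
Convert to decimal digit by digit (value = value*16 + digit):
  F -> 15
  15*16 + 15 (F) = 255
  255*16 + 7 = 4087
  4087*16 + 7 = 65399
Decimal = 65399

65399


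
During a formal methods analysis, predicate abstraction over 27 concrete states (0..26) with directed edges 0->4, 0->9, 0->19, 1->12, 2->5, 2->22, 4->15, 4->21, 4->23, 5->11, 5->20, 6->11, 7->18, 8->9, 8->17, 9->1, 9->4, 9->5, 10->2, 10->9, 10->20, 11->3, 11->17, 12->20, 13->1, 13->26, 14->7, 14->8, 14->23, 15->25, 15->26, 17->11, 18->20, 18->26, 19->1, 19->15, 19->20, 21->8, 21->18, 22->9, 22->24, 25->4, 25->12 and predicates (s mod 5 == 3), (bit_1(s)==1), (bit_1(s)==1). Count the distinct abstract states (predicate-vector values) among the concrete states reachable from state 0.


BFS from 0:
Concrete reachable: {0, 1, 3, 4, 5, 8, 9, 11, 12, 15, 17, 18, 19, 20, 21, 23, 25, 26}
Abstract via predicates (s mod 5 == 3), (bit_1(s)==1), (bit_1(s)==1):
  (0,0,0) <- {0, 1, 4, 5, 9, 12, 17, 20, 21, 25}
  (0,1,1) <- {11, 15, 19, 26}
  (1,0,0) <- {8}
  (1,1,1) <- {3, 18, 23}
Distinct abstract states = 4

4


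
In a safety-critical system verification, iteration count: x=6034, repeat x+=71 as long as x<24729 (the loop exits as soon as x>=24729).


Step 1: x goes from 6034 toward 24729 by 71; the body runs while x<24729, so iterations = ceil((bound-start)/step)
Step 2: Distance=18695
Step 3: ceil(18695/71)=264

264


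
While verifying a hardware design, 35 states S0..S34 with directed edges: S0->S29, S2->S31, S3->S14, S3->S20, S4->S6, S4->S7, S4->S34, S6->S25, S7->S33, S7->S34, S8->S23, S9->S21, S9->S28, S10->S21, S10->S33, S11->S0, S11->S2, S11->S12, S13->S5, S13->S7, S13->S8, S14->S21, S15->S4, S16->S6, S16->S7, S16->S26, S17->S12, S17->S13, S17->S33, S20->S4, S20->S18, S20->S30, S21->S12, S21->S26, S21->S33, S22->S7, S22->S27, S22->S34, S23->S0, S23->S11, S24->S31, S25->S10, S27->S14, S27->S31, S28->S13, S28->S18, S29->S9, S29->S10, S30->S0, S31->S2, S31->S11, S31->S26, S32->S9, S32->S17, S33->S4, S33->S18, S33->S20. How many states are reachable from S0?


BFS from S0:
  layer 0: {S0}
  layer 1: {S29}
  layer 2: {S9, S10}
  layer 3: {S21, S28, S33}
  layer 4: {S4, S12, S13, S18, S20, S26}
  layer 5: {S5, S6, S7, S8, S30, S34}
  layer 6: {S23, S25}
  layer 7: {S11}
  layer 8: {S2}
  layer 9: {S31}
Reachable set: {S0, S2, S4, S5, S6, S7, S8, S9, S10, S11, S12, S13, S18, S20, S21, S23, S25, S26, S28, S29, S30, S31, S33, S34}
Count = 24

24


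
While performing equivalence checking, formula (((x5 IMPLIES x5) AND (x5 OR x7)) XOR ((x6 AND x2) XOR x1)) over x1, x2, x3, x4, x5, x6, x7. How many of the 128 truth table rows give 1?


Formula: (((x5 IMPLIES x5) AND (x5 OR x7)) XOR ((x6 AND x2) XOR x1)) over 7 vars (128 rows)
Evaluate each row (x1, x2, x3, x4, x5, x6, x7 as bits, MSB first):
  row 0 [0000000]: (((0 IMPLIES 0) AND (0 OR 0)) XOR ((0 AND 0) XOR 0)) -> 0
  row 1 [0000001]: (((0 IMPLIES 0) AND (0 OR 1)) XOR ((0 AND 0) XOR 0)) -> 1
  row 2 [0000010]: (((0 IMPLIES 0) AND (0 OR 0)) XOR ((1 AND 0) XOR 0)) -> 0
  row 3 [0000011]: (((0 IMPLIES 0) AND (0 OR 1)) XOR ((1 AND 0) XOR 0)) -> 1
  row 4 [0000100]: (((1 IMPLIES 1) AND (1 OR 0)) XOR ((0 AND 0) XOR 0)) -> 1
  (every remaining row is evaluated the same way; all 128 results are listed next)
Full result column, 8 rows per line (x1,x2,x3,x4 fixed per line; x5,x6,x7 runs 000..111 left to right):
  rows 0-7 [x1,x2,x3,x4=0000]: 01011111  (ones: 6)
  rows 8-15 [x1,x2,x3,x4=0001]: 01011111  (ones: 6)
  rows 16-23 [x1,x2,x3,x4=0010]: 01011111  (ones: 6)
  rows 24-31 [x1,x2,x3,x4=0011]: 01011111  (ones: 6)
  rows 32-39 [x1,x2,x3,x4=0100]: 01101100  (ones: 4)
  rows 40-47 [x1,x2,x3,x4=0101]: 01101100  (ones: 4)
  rows 48-55 [x1,x2,x3,x4=0110]: 01101100  (ones: 4)
  rows 56-63 [x1,x2,x3,x4=0111]: 01101100  (ones: 4)
  rows 64-71 [x1,x2,x3,x4=1000]: 10100000  (ones: 2)
  rows 72-79 [x1,x2,x3,x4=1001]: 10100000  (ones: 2)
  rows 80-87 [x1,x2,x3,x4=1010]: 10100000  (ones: 2)
  rows 88-95 [x1,x2,x3,x4=1011]: 10100000  (ones: 2)
  rows 96-103 [x1,x2,x3,x4=1100]: 10010011  (ones: 4)
  rows 104-111 [x1,x2,x3,x4=1101]: 10010011  (ones: 4)
  rows 112-119 [x1,x2,x3,x4=1110]: 10010011  (ones: 4)
  rows 120-127 [x1,x2,x3,x4=1111]: 10010011  (ones: 4)
Count of 1-rows = 6+6+6+6+4+4+4+4+2+2+2+2+4+4+4+4 = 64

64


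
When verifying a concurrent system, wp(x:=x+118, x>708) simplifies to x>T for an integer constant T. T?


Formula: wp(x:=E, P) = P[E/x] (substitute E for x in postcondition)
Step 1: Postcondition: x>708
Step 2: Substitute x+118 for x: x+118>708
Step 3: Solve for x: x > 708-118 = 590

590


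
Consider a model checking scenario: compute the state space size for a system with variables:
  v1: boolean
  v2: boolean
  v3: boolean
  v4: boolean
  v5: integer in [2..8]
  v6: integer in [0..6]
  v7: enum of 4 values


State space = product of domain sizes of all variables.
Domain sizes:
  v1 (boolean): 2
  v2 (boolean): 2
  v3 (boolean): 2
  v4 (boolean): 2
  v5 (integer in [2..8]): 7
  v6 (integer in [0..6]): 7
  v7 (enum of 4 values): 4
Product = 2 * 2 * 2 * 2 * 7 * 7 * 4 = 3136

3136


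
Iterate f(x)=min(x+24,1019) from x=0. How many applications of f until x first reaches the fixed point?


Step 1: x=0, cap=1019, increment=24
Step 2: x grows by 24 each step until capped at 1019; fixed point is x=1019
Step 3: iterations = ceil(1019/24) = 43

43


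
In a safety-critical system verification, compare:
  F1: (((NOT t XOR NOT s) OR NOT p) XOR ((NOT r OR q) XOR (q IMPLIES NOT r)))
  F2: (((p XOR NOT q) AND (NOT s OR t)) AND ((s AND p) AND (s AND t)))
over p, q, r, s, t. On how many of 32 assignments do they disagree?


F1 = (((NOT t XOR NOT s) OR NOT p) XOR ((NOT r OR q) XOR (q IMPLIES NOT r)))
F2 = (((p XOR NOT q) AND (NOT s OR t)) AND ((s AND p) AND (s AND t)))
Evaluate both on each of 32 rows (bits = p,q,r,s,t):
  row 0 [00000]: F1=1 F2=0 (differ) -> 1
  row 1 [00001]: F1=1 F2=0 (differ) -> 1
  row 2 [00010]: F1=1 F2=0 (differ) -> 1
  row 3 [00011]: F1=1 F2=0 (differ) -> 1
  row 4 [00100]: F1=0 F2=0 -> 0
  row 5 [00101]: F1=0 F2=0 -> 0
  row 6 [00110]: F1=0 F2=0 -> 0
  row 7 [00111]: F1=0 F2=0 -> 0
  row 8 [01000]: F1=1 F2=0 (differ) -> 1
  row 9 [01001]: F1=1 F2=0 (differ) -> 1
  row 10 [01010]: F1=1 F2=0 (differ) -> 1
  row 11 [01011]: F1=1 F2=0 (differ) -> 1
  row 12 [01100]: F1=0 F2=0 -> 0
  row 13 [01101]: F1=0 F2=0 -> 0
  row 14 [01110]: F1=0 F2=0 -> 0
  row 15 [01111]: F1=0 F2=0 -> 0
  row 16 [10000]: F1=0 F2=0 -> 0
  row 17 [10001]: F1=1 F2=0 (differ) -> 1
  row 18 [10010]: F1=1 F2=0 (differ) -> 1
  row 19 [10011]: F1=0 F2=0 -> 0
  row 20 [10100]: F1=1 F2=0 (differ) -> 1
  row 21 [10101]: F1=0 F2=0 -> 0
  row 22 [10110]: F1=0 F2=0 -> 0
  row 23 [10111]: F1=1 F2=0 (differ) -> 1
  row 24 [11000]: F1=0 F2=0 -> 0
  row 25 [11001]: F1=1 F2=0 (differ) -> 1
  row 26 [11010]: F1=1 F2=0 (differ) -> 1
  row 27 [11011]: F1=0 F2=1 (differ) -> 1
  row 28 [11100]: F1=1 F2=0 (differ) -> 1
  row 29 [11101]: F1=0 F2=0 -> 0
  row 30 [11110]: F1=0 F2=0 -> 0
  row 31 [11111]: F1=1 F2=1 -> 0
Full result column, 8 rows per line (p,q fixed per line; r,s,t runs 000..111 left to right):
  rows 0-7 [p,q=00]: 11110000  (ones: 4)
  rows 8-15 [p,q=01]: 11110000  (ones: 4)
  rows 16-23 [p,q=10]: 01101001  (ones: 4)
  rows 24-31 [p,q=11]: 01111000  (ones: 4)
Disagreements = 4+4+4+4 = 16

16


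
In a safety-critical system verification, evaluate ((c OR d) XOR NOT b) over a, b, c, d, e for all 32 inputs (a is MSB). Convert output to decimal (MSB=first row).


Formula: ((c OR d) XOR NOT b) over a, b, c, d, e (32 rows)
Evaluate each row (bits = a,b,c,d,e, MSB first):
  row 0 [00000]: ((0 OR 0) XOR NOT 0) -> 1
  row 1 [00001]: ((0 OR 0) XOR NOT 0) -> 1
  row 2 [00010]: ((0 OR 1) XOR NOT 0) -> 0
  row 3 [00011]: ((0 OR 1) XOR NOT 0) -> 0
  row 4 [00100]: ((1 OR 0) XOR NOT 0) -> 0
  row 5 [00101]: ((1 OR 0) XOR NOT 0) -> 0
  row 6 [00110]: ((1 OR 1) XOR NOT 0) -> 0
  row 7 [00111]: ((1 OR 1) XOR NOT 0) -> 0
  row 8 [01000]: ((0 OR 0) XOR NOT 1) -> 0
  row 9 [01001]: ((0 OR 0) XOR NOT 1) -> 0
  row 10 [01010]: ((0 OR 1) XOR NOT 1) -> 1
  row 11 [01011]: ((0 OR 1) XOR NOT 1) -> 1
  row 12 [01100]: ((1 OR 0) XOR NOT 1) -> 1
  row 13 [01101]: ((1 OR 0) XOR NOT 1) -> 1
  row 14 [01110]: ((1 OR 1) XOR NOT 1) -> 1
  row 15 [01111]: ((1 OR 1) XOR NOT 1) -> 1
  row 16 [10000]: ((0 OR 0) XOR NOT 0) -> 1
  row 17 [10001]: ((0 OR 0) XOR NOT 0) -> 1
  row 18 [10010]: ((0 OR 1) XOR NOT 0) -> 0
  row 19 [10011]: ((0 OR 1) XOR NOT 0) -> 0
  row 20 [10100]: ((1 OR 0) XOR NOT 0) -> 0
  row 21 [10101]: ((1 OR 0) XOR NOT 0) -> 0
  row 22 [10110]: ((1 OR 1) XOR NOT 0) -> 0
  row 23 [10111]: ((1 OR 1) XOR NOT 0) -> 0
  row 24 [11000]: ((0 OR 0) XOR NOT 1) -> 0
  row 25 [11001]: ((0 OR 0) XOR NOT 1) -> 0
  row 26 [11010]: ((0 OR 1) XOR NOT 1) -> 1
  row 27 [11011]: ((0 OR 1) XOR NOT 1) -> 1
  row 28 [11100]: ((1 OR 0) XOR NOT 1) -> 1
  row 29 [11101]: ((1 OR 0) XOR NOT 1) -> 1
  row 30 [11110]: ((1 OR 1) XOR NOT 1) -> 1
  row 31 [11111]: ((1 OR 1) XOR NOT 1) -> 1
Full result column, 4 rows per line (a,b,c fixed per line; d,e runs 00..11 left to right):
  rows 0-3 [a,b,c=000]: 1100  = hex C
  rows 4-7 [a,b,c=001]: 0000  = hex 0
  rows 8-11 [a,b,c=010]: 0011  = hex 3
  rows 12-15 [a,b,c=011]: 1111  = hex F
  rows 16-19 [a,b,c=100]: 1100  = hex C
  rows 20-23 [a,b,c=101]: 0000  = hex 0
  rows 24-27 [a,b,c=110]: 0011  = hex 3
  rows 28-31 [a,b,c=111]: 1111  = hex F
Output column (row 0 .. row 31) = 11000000001111111100000000111111
Output column grouped in 4s = 1100 0000 0011 1111 1100 0000 0011 1111 = 0xC03FC03F
Convert to decimal digit by digit (value = value*16 + digit):
  C -> 12
  12*16 + 0 = 192
  192*16 + 3 = 3075
  3075*16 + 15 (F) = 49215
  49215*16 + 12 (C) = 787452
  787452*16 + 0 = 12599232
  12599232*16 + 3 = 201587715
  201587715*16 + 15 (F) = 3225403455
Decimal = 3225403455

3225403455


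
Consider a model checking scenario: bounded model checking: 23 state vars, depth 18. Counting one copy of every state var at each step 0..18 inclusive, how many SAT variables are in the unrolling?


BMC unrolls to depth k, creating one copy of each state var for steps 0..k.
Step count = 18 + 1 = 19 (steps 0 through 18)
Vars per step = 23
Total = 23 * 19 = 437

437


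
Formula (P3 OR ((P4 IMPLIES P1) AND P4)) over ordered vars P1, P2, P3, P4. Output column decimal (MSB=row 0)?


Formula: (P3 OR ((P4 IMPLIES P1) AND P4)) over P1, P2, P3, P4 (16 rows)
Evaluate each row (bits = P1,P2,P3,P4, MSB first):
  row 0 [0000]: (0 OR ((0 IMPLIES 0) AND 0)) -> 0
  row 1 [0001]: (0 OR ((1 IMPLIES 0) AND 1)) -> 0
  row 2 [0010]: (1 OR ((0 IMPLIES 0) AND 0)) -> 1
  row 3 [0011]: (1 OR ((1 IMPLIES 0) AND 1)) -> 1
  row 4 [0100]: (0 OR ((0 IMPLIES 0) AND 0)) -> 0
  row 5 [0101]: (0 OR ((1 IMPLIES 0) AND 1)) -> 0
  row 6 [0110]: (1 OR ((0 IMPLIES 0) AND 0)) -> 1
  row 7 [0111]: (1 OR ((1 IMPLIES 0) AND 1)) -> 1
  row 8 [1000]: (0 OR ((0 IMPLIES 1) AND 0)) -> 0
  row 9 [1001]: (0 OR ((1 IMPLIES 1) AND 1)) -> 1
  row 10 [1010]: (1 OR ((0 IMPLIES 1) AND 0)) -> 1
  row 11 [1011]: (1 OR ((1 IMPLIES 1) AND 1)) -> 1
  row 12 [1100]: (0 OR ((0 IMPLIES 1) AND 0)) -> 0
  row 13 [1101]: (0 OR ((1 IMPLIES 1) AND 1)) -> 1
  row 14 [1110]: (1 OR ((0 IMPLIES 1) AND 0)) -> 1
  row 15 [1111]: (1 OR ((1 IMPLIES 1) AND 1)) -> 1
Full result column, 4 rows per line (P1,P2 fixed per line; P3,P4 runs 00..11 left to right):
  rows 0-3 [P1,P2=00]: 0011  = hex 3
  rows 4-7 [P1,P2=01]: 0011  = hex 3
  rows 8-11 [P1,P2=10]: 0111  = hex 7
  rows 12-15 [P1,P2=11]: 0111  = hex 7
Output column (row 0 .. row 15) = 0011001101110111
Output column grouped in 4s = 0011 0011 0111 0111 = 0x3377
Convert to decimal digit by digit (value = value*16 + digit):
  3 -> 3
  3*16 + 3 = 51
  51*16 + 7 = 823
  823*16 + 7 = 13175
Decimal = 13175

13175


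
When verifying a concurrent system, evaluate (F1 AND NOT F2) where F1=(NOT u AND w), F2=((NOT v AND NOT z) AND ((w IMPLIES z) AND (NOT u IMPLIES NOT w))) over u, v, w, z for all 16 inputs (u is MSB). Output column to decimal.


F1 = (NOT u AND w)
F2 = ((NOT v AND NOT z) AND ((w IMPLIES z) AND (NOT u IMPLIES NOT w)))
Counterexample to F1=>F2 is where F1=1 and F2=0.
Evaluate each row (bits = u,v,w,z, MSB first):
  row 0 [0000]: F1=0 F2=1 -> F1&~F2 -> 0
  row 1 [0001]: F1=0 F2=0 -> F1&~F2 -> 0
  row 2 [0010]: F1=1 F2=0 -> F1&~F2 -> 1
  row 3 [0011]: F1=1 F2=0 -> F1&~F2 -> 1
  row 4 [0100]: F1=0 F2=0 -> F1&~F2 -> 0
  row 5 [0101]: F1=0 F2=0 -> F1&~F2 -> 0
  row 6 [0110]: F1=1 F2=0 -> F1&~F2 -> 1
  row 7 [0111]: F1=1 F2=0 -> F1&~F2 -> 1
  row 8 [1000]: F1=0 F2=1 -> F1&~F2 -> 0
  row 9 [1001]: F1=0 F2=0 -> F1&~F2 -> 0
  row 10 [1010]: F1=0 F2=0 -> F1&~F2 -> 0
  row 11 [1011]: F1=0 F2=0 -> F1&~F2 -> 0
  row 12 [1100]: F1=0 F2=0 -> F1&~F2 -> 0
  row 13 [1101]: F1=0 F2=0 -> F1&~F2 -> 0
  row 14 [1110]: F1=0 F2=0 -> F1&~F2 -> 0
  row 15 [1111]: F1=0 F2=0 -> F1&~F2 -> 0
Full result column, 4 rows per line (u,v fixed per line; w,z runs 00..11 left to right):
  rows 0-3 [u,v=00]: 0011  = hex 3
  rows 4-7 [u,v=01]: 0011  = hex 3
  rows 8-11 [u,v=10]: 0000  = hex 0
  rows 12-15 [u,v=11]: 0000  = hex 0
Counterexample vector (row 0 .. row 15) = 0011001100000000
Output column grouped in 4s = 0011 0011 0000 0000 = 0x3300
Convert to decimal digit by digit (value = value*16 + digit):
  3 -> 3
  3*16 + 3 = 51
  51*16 + 0 = 816
  816*16 + 0 = 13056
Decimal = 13056

13056


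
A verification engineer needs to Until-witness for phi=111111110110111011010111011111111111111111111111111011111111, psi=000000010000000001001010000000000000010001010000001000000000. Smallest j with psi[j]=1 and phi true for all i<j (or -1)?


(phi U psi) at 0: need smallest j with psi[j]=1 and phi[i]=1 for all i in [0,j).
Scan from step 0:
  step 0: phi=1, psi=0 -> continue
  step 1: phi=1, psi=0 -> continue
  step 2: phi=1, psi=0 -> continue
  step 3: phi=1, psi=0 -> continue
  step 7: psi=1 and phi held for [0,7) -> witness found
Witness step = 7

7


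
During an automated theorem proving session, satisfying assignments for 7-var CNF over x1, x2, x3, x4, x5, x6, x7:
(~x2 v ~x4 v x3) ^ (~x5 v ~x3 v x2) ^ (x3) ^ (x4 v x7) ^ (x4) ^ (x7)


CNF with 6 clauses over 7 vars (128 assignments).
An assignment satisfies CNF iff every clause has >=1 true literal.
Check each row (bits = x1,x2,x3,x4,x5,x6,x7; clause T/F shown):
  row 0 [0000000]: clauses=TTFFFF -> 0
  row 1 [0000001]: clauses=TTFTFT -> 0
  row 2 [0000010]: clauses=TTFFFF -> 0
  row 3 [0000011]: clauses=TTFTFT -> 0
  row 4 [0000100]: clauses=TTFFFF -> 0
  (every remaining row is evaluated the same way; all 128 results are listed next)
Full result column, 8 rows per line (x1,x2,x3,x4 fixed per line; x5,x6,x7 runs 000..111 left to right):
  rows 0-7 [x1,x2,x3,x4=0000]: 00000000  (ones: 0)
  rows 8-15 [x1,x2,x3,x4=0001]: 00000000  (ones: 0)
  rows 16-23 [x1,x2,x3,x4=0010]: 00000000  (ones: 0)
  rows 24-31 [x1,x2,x3,x4=0011]: 01010000  (ones: 2)
  rows 32-39 [x1,x2,x3,x4=0100]: 00000000  (ones: 0)
  rows 40-47 [x1,x2,x3,x4=0101]: 00000000  (ones: 0)
  rows 48-55 [x1,x2,x3,x4=0110]: 00000000  (ones: 0)
  rows 56-63 [x1,x2,x3,x4=0111]: 01010101  (ones: 4)
  rows 64-71 [x1,x2,x3,x4=1000]: 00000000  (ones: 0)
  rows 72-79 [x1,x2,x3,x4=1001]: 00000000  (ones: 0)
  rows 80-87 [x1,x2,x3,x4=1010]: 00000000  (ones: 0)
  rows 88-95 [x1,x2,x3,x4=1011]: 01010000  (ones: 2)
  rows 96-103 [x1,x2,x3,x4=1100]: 00000000  (ones: 0)
  rows 104-111 [x1,x2,x3,x4=1101]: 00000000  (ones: 0)
  rows 112-119 [x1,x2,x3,x4=1110]: 00000000  (ones: 0)
  rows 120-127 [x1,x2,x3,x4=1111]: 01010101  (ones: 4)
Satisfying assignments = 0+0+0+2+0+0+0+4+0+0+0+2+0+0+0+4 = 12

12


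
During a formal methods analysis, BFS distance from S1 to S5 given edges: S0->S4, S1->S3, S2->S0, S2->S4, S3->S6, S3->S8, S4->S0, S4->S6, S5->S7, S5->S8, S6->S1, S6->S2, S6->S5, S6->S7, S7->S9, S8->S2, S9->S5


BFS layer-by-layer from S1:
  dist 0: {S1}
  dist 1: {S3}
  dist 2: {S6, S8}
  dist 3: {S2, S5, S7}
  -> S5 reached at distance 3
Shortest path length = 3

3


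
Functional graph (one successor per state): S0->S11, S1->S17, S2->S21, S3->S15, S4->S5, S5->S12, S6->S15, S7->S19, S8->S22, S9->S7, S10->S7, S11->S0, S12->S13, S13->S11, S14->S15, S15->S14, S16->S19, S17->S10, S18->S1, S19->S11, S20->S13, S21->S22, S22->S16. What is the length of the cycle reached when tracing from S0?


Trace from S0 until a state repeats:
  S0 -> S11 -> S0
S0 first seen at step 0, revisited at step 2.
Cycle length = 2 - 0 = 2

2


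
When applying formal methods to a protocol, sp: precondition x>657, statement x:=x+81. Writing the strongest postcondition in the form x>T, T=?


Formula: sp(P, x:=E) = exists old_x. (x = E[old_x/x]) AND P[old_x/x] (old_x is the value of x before the assignment; eliminate old_x by solving x = E[old_x/x] for old_x)
Step 1: Precondition P: x>657, i.e. old_x > 657
Step 2: Assignment gives x = old_x + 81, so old_x = x - 81
Step 3: Substitute into P: x - 81 > 657
Step 4: Simplify: x > 657+81 = 738

738


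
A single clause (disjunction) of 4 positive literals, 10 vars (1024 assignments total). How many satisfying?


Step 1: Total=2^10=1024
Step 2: Unsat when all 4 false: 2^6=64
Step 3: Sat=1024-64=960

960


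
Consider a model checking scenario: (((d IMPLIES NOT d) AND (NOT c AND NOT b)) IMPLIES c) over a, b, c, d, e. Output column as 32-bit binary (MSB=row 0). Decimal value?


Formula: (((d IMPLIES NOT d) AND (NOT c AND NOT b)) IMPLIES c) over a, b, c, d, e (32 rows)
Evaluate each row (bits = a,b,c,d,e, MSB first):
  row 0 [00000]: (((0 IMPLIES NOT 0) AND (NOT 0 AND NOT 0)) IMPLIES 0) -> 0
  row 1 [00001]: (((0 IMPLIES NOT 0) AND (NOT 0 AND NOT 0)) IMPLIES 0) -> 0
  row 2 [00010]: (((1 IMPLIES NOT 1) AND (NOT 0 AND NOT 0)) IMPLIES 0) -> 1
  row 3 [00011]: (((1 IMPLIES NOT 1) AND (NOT 0 AND NOT 0)) IMPLIES 0) -> 1
  row 4 [00100]: (((0 IMPLIES NOT 0) AND (NOT 1 AND NOT 0)) IMPLIES 1) -> 1
  row 5 [00101]: (((0 IMPLIES NOT 0) AND (NOT 1 AND NOT 0)) IMPLIES 1) -> 1
  row 6 [00110]: (((1 IMPLIES NOT 1) AND (NOT 1 AND NOT 0)) IMPLIES 1) -> 1
  row 7 [00111]: (((1 IMPLIES NOT 1) AND (NOT 1 AND NOT 0)) IMPLIES 1) -> 1
  row 8 [01000]: (((0 IMPLIES NOT 0) AND (NOT 0 AND NOT 1)) IMPLIES 0) -> 1
  row 9 [01001]: (((0 IMPLIES NOT 0) AND (NOT 0 AND NOT 1)) IMPLIES 0) -> 1
  row 10 [01010]: (((1 IMPLIES NOT 1) AND (NOT 0 AND NOT 1)) IMPLIES 0) -> 1
  row 11 [01011]: (((1 IMPLIES NOT 1) AND (NOT 0 AND NOT 1)) IMPLIES 0) -> 1
  row 12 [01100]: (((0 IMPLIES NOT 0) AND (NOT 1 AND NOT 1)) IMPLIES 1) -> 1
  row 13 [01101]: (((0 IMPLIES NOT 0) AND (NOT 1 AND NOT 1)) IMPLIES 1) -> 1
  row 14 [01110]: (((1 IMPLIES NOT 1) AND (NOT 1 AND NOT 1)) IMPLIES 1) -> 1
  row 15 [01111]: (((1 IMPLIES NOT 1) AND (NOT 1 AND NOT 1)) IMPLIES 1) -> 1
  row 16 [10000]: (((0 IMPLIES NOT 0) AND (NOT 0 AND NOT 0)) IMPLIES 0) -> 0
  row 17 [10001]: (((0 IMPLIES NOT 0) AND (NOT 0 AND NOT 0)) IMPLIES 0) -> 0
  row 18 [10010]: (((1 IMPLIES NOT 1) AND (NOT 0 AND NOT 0)) IMPLIES 0) -> 1
  row 19 [10011]: (((1 IMPLIES NOT 1) AND (NOT 0 AND NOT 0)) IMPLIES 0) -> 1
  row 20 [10100]: (((0 IMPLIES NOT 0) AND (NOT 1 AND NOT 0)) IMPLIES 1) -> 1
  row 21 [10101]: (((0 IMPLIES NOT 0) AND (NOT 1 AND NOT 0)) IMPLIES 1) -> 1
  row 22 [10110]: (((1 IMPLIES NOT 1) AND (NOT 1 AND NOT 0)) IMPLIES 1) -> 1
  row 23 [10111]: (((1 IMPLIES NOT 1) AND (NOT 1 AND NOT 0)) IMPLIES 1) -> 1
  row 24 [11000]: (((0 IMPLIES NOT 0) AND (NOT 0 AND NOT 1)) IMPLIES 0) -> 1
  row 25 [11001]: (((0 IMPLIES NOT 0) AND (NOT 0 AND NOT 1)) IMPLIES 0) -> 1
  row 26 [11010]: (((1 IMPLIES NOT 1) AND (NOT 0 AND NOT 1)) IMPLIES 0) -> 1
  row 27 [11011]: (((1 IMPLIES NOT 1) AND (NOT 0 AND NOT 1)) IMPLIES 0) -> 1
  row 28 [11100]: (((0 IMPLIES NOT 0) AND (NOT 1 AND NOT 1)) IMPLIES 1) -> 1
  row 29 [11101]: (((0 IMPLIES NOT 0) AND (NOT 1 AND NOT 1)) IMPLIES 1) -> 1
  row 30 [11110]: (((1 IMPLIES NOT 1) AND (NOT 1 AND NOT 1)) IMPLIES 1) -> 1
  row 31 [11111]: (((1 IMPLIES NOT 1) AND (NOT 1 AND NOT 1)) IMPLIES 1) -> 1
Full result column, 4 rows per line (a,b,c fixed per line; d,e runs 00..11 left to right):
  rows 0-3 [a,b,c=000]: 0011  = hex 3
  rows 4-7 [a,b,c=001]: 1111  = hex F
  rows 8-11 [a,b,c=010]: 1111  = hex F
  rows 12-15 [a,b,c=011]: 1111  = hex F
  rows 16-19 [a,b,c=100]: 0011  = hex 3
  rows 20-23 [a,b,c=101]: 1111  = hex F
  rows 24-27 [a,b,c=110]: 1111  = hex F
  rows 28-31 [a,b,c=111]: 1111  = hex F
Output column (row 0 .. row 31) = 00111111111111110011111111111111
Output column grouped in 4s = 0011 1111 1111 1111 0011 1111 1111 1111 = 0x3FFF3FFF
Convert to decimal digit by digit (value = value*16 + digit):
  3 -> 3
  3*16 + 15 (F) = 63
  63*16 + 15 (F) = 1023
  1023*16 + 15 (F) = 16383
  16383*16 + 3 = 262131
  262131*16 + 15 (F) = 4194111
  4194111*16 + 15 (F) = 67105791
  67105791*16 + 15 (F) = 1073692671
Decimal = 1073692671

1073692671


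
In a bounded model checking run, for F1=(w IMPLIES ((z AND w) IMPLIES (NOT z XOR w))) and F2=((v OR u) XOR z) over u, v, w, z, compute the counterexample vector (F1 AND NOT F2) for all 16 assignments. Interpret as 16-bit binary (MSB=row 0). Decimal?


F1 = (w IMPLIES ((z AND w) IMPLIES (NOT z XOR w)))
F2 = ((v OR u) XOR z)
Counterexample to F1=>F2 is where F1=1 and F2=0.
Evaluate each row (bits = u,v,w,z, MSB first):
  row 0 [0000]: F1=1 F2=0 -> F1&~F2 -> 1
  row 1 [0001]: F1=1 F2=1 -> F1&~F2 -> 0
  row 2 [0010]: F1=1 F2=0 -> F1&~F2 -> 1
  row 3 [0011]: F1=1 F2=1 -> F1&~F2 -> 0
  row 4 [0100]: F1=1 F2=1 -> F1&~F2 -> 0
  row 5 [0101]: F1=1 F2=0 -> F1&~F2 -> 1
  row 6 [0110]: F1=1 F2=1 -> F1&~F2 -> 0
  row 7 [0111]: F1=1 F2=0 -> F1&~F2 -> 1
  row 8 [1000]: F1=1 F2=1 -> F1&~F2 -> 0
  row 9 [1001]: F1=1 F2=0 -> F1&~F2 -> 1
  row 10 [1010]: F1=1 F2=1 -> F1&~F2 -> 0
  row 11 [1011]: F1=1 F2=0 -> F1&~F2 -> 1
  row 12 [1100]: F1=1 F2=1 -> F1&~F2 -> 0
  row 13 [1101]: F1=1 F2=0 -> F1&~F2 -> 1
  row 14 [1110]: F1=1 F2=1 -> F1&~F2 -> 0
  row 15 [1111]: F1=1 F2=0 -> F1&~F2 -> 1
Full result column, 4 rows per line (u,v fixed per line; w,z runs 00..11 left to right):
  rows 0-3 [u,v=00]: 1010  = hex A
  rows 4-7 [u,v=01]: 0101  = hex 5
  rows 8-11 [u,v=10]: 0101  = hex 5
  rows 12-15 [u,v=11]: 0101  = hex 5
Counterexample vector (row 0 .. row 15) = 1010010101010101
Output column grouped in 4s = 1010 0101 0101 0101 = 0xA555
Convert to decimal digit by digit (value = value*16 + digit):
  A -> 10
  10*16 + 5 = 165
  165*16 + 5 = 2645
  2645*16 + 5 = 42325
Decimal = 42325

42325


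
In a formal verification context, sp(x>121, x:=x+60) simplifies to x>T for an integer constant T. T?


Formula: sp(P, x:=E) = exists old_x. (x = E[old_x/x]) AND P[old_x/x] (old_x is the value of x before the assignment; eliminate old_x by solving x = E[old_x/x] for old_x)
Step 1: Precondition P: x>121, i.e. old_x > 121
Step 2: Assignment gives x = old_x + 60, so old_x = x - 60
Step 3: Substitute into P: x - 60 > 121
Step 4: Simplify: x > 121+60 = 181

181


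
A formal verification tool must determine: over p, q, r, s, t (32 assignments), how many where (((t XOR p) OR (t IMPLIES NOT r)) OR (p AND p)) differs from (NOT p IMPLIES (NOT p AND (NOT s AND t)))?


F1 = (((t XOR p) OR (t IMPLIES NOT r)) OR (p AND p))
F2 = (NOT p IMPLIES (NOT p AND (NOT s AND t)))
Evaluate both on each of 32 rows (bits = p,q,r,s,t):
  row 0 [00000]: F1=1 F2=0 (differ) -> 1
  row 1 [00001]: F1=1 F2=1 -> 0
  row 2 [00010]: F1=1 F2=0 (differ) -> 1
  row 3 [00011]: F1=1 F2=0 (differ) -> 1
  row 4 [00100]: F1=1 F2=0 (differ) -> 1
  row 5 [00101]: F1=1 F2=1 -> 0
  row 6 [00110]: F1=1 F2=0 (differ) -> 1
  row 7 [00111]: F1=1 F2=0 (differ) -> 1
  row 8 [01000]: F1=1 F2=0 (differ) -> 1
  row 9 [01001]: F1=1 F2=1 -> 0
  row 10 [01010]: F1=1 F2=0 (differ) -> 1
  row 11 [01011]: F1=1 F2=0 (differ) -> 1
  row 12 [01100]: F1=1 F2=0 (differ) -> 1
  row 13 [01101]: F1=1 F2=1 -> 0
  row 14 [01110]: F1=1 F2=0 (differ) -> 1
  row 15 [01111]: F1=1 F2=0 (differ) -> 1
  row 16 [10000]: F1=1 F2=1 -> 0
  row 17 [10001]: F1=1 F2=1 -> 0
  row 18 [10010]: F1=1 F2=1 -> 0
  row 19 [10011]: F1=1 F2=1 -> 0
  row 20 [10100]: F1=1 F2=1 -> 0
  row 21 [10101]: F1=1 F2=1 -> 0
  row 22 [10110]: F1=1 F2=1 -> 0
  row 23 [10111]: F1=1 F2=1 -> 0
  row 24 [11000]: F1=1 F2=1 -> 0
  row 25 [11001]: F1=1 F2=1 -> 0
  row 26 [11010]: F1=1 F2=1 -> 0
  row 27 [11011]: F1=1 F2=1 -> 0
  row 28 [11100]: F1=1 F2=1 -> 0
  row 29 [11101]: F1=1 F2=1 -> 0
  row 30 [11110]: F1=1 F2=1 -> 0
  row 31 [11111]: F1=1 F2=1 -> 0
Full result column, 8 rows per line (p,q fixed per line; r,s,t runs 000..111 left to right):
  rows 0-7 [p,q=00]: 10111011  (ones: 6)
  rows 8-15 [p,q=01]: 10111011  (ones: 6)
  rows 16-23 [p,q=10]: 00000000  (ones: 0)
  rows 24-31 [p,q=11]: 00000000  (ones: 0)
Disagreements = 6+6+0+0 = 12

12


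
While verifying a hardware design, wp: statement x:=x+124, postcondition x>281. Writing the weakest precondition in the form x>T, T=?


Formula: wp(x:=E, P) = P[E/x] (substitute E for x in postcondition)
Step 1: Postcondition: x>281
Step 2: Substitute x+124 for x: x+124>281
Step 3: Solve for x: x > 281-124 = 157

157


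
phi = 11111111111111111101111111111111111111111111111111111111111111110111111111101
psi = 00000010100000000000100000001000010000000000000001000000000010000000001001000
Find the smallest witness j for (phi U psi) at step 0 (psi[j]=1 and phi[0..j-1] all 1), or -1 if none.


(phi U psi) at 0: need smallest j with psi[j]=1 and phi[i]=1 for all i in [0,j).
Scan from step 0:
  step 0: phi=1, psi=0 -> continue
  step 1: phi=1, psi=0 -> continue
  step 2: phi=1, psi=0 -> continue
  step 3: phi=1, psi=0 -> continue
  step 6: psi=1 and phi held for [0,6) -> witness found
Witness step = 6

6


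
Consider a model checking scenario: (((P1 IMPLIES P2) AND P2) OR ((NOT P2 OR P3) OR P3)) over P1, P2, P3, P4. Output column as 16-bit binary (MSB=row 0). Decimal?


Formula: (((P1 IMPLIES P2) AND P2) OR ((NOT P2 OR P3) OR P3)) over P1, P2, P3, P4 (16 rows)
Evaluate each row (bits = P1,P2,P3,P4, MSB first):
  row 0 [0000]: (((0 IMPLIES 0) AND 0) OR ((NOT 0 OR 0) OR 0)) -> 1
  row 1 [0001]: (((0 IMPLIES 0) AND 0) OR ((NOT 0 OR 0) OR 0)) -> 1
  row 2 [0010]: (((0 IMPLIES 0) AND 0) OR ((NOT 0 OR 1) OR 1)) -> 1
  row 3 [0011]: (((0 IMPLIES 0) AND 0) OR ((NOT 0 OR 1) OR 1)) -> 1
  row 4 [0100]: (((0 IMPLIES 1) AND 1) OR ((NOT 1 OR 0) OR 0)) -> 1
  row 5 [0101]: (((0 IMPLIES 1) AND 1) OR ((NOT 1 OR 0) OR 0)) -> 1
  row 6 [0110]: (((0 IMPLIES 1) AND 1) OR ((NOT 1 OR 1) OR 1)) -> 1
  row 7 [0111]: (((0 IMPLIES 1) AND 1) OR ((NOT 1 OR 1) OR 1)) -> 1
  row 8 [1000]: (((1 IMPLIES 0) AND 0) OR ((NOT 0 OR 0) OR 0)) -> 1
  row 9 [1001]: (((1 IMPLIES 0) AND 0) OR ((NOT 0 OR 0) OR 0)) -> 1
  row 10 [1010]: (((1 IMPLIES 0) AND 0) OR ((NOT 0 OR 1) OR 1)) -> 1
  row 11 [1011]: (((1 IMPLIES 0) AND 0) OR ((NOT 0 OR 1) OR 1)) -> 1
  row 12 [1100]: (((1 IMPLIES 1) AND 1) OR ((NOT 1 OR 0) OR 0)) -> 1
  row 13 [1101]: (((1 IMPLIES 1) AND 1) OR ((NOT 1 OR 0) OR 0)) -> 1
  row 14 [1110]: (((1 IMPLIES 1) AND 1) OR ((NOT 1 OR 1) OR 1)) -> 1
  row 15 [1111]: (((1 IMPLIES 1) AND 1) OR ((NOT 1 OR 1) OR 1)) -> 1
Full result column, 4 rows per line (P1,P2 fixed per line; P3,P4 runs 00..11 left to right):
  rows 0-3 [P1,P2=00]: 1111  = hex F
  rows 4-7 [P1,P2=01]: 1111  = hex F
  rows 8-11 [P1,P2=10]: 1111  = hex F
  rows 12-15 [P1,P2=11]: 1111  = hex F
Output column (row 0 .. row 15) = 1111111111111111
Output column grouped in 4s = 1111 1111 1111 1111 = 0xFFFF
Convert to decimal digit by digit (value = value*16 + digit):
  F -> 15
  15*16 + 15 (F) = 255
  255*16 + 15 (F) = 4095
  4095*16 + 15 (F) = 65535
Decimal = 65535

65535


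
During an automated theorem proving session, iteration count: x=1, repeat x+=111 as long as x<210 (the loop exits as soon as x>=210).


Step 1: x goes from 1 toward 210 by 111; the body runs while x<210, so iterations = ceil((bound-start)/step)
Step 2: Distance=209
Step 3: ceil(209/111)=2

2


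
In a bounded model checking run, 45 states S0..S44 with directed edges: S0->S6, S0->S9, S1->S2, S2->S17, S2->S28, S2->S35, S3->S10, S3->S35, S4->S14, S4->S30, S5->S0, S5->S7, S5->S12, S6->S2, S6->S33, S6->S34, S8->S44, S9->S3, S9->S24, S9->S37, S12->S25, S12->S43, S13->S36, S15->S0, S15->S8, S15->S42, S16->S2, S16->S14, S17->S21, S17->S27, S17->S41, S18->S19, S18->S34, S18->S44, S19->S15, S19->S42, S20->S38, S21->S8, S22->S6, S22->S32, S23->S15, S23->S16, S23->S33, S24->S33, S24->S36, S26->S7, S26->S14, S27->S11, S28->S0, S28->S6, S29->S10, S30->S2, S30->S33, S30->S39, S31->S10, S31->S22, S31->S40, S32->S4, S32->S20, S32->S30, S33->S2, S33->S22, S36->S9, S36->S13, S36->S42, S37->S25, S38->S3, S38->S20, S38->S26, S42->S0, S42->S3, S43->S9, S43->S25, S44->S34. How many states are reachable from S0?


BFS from S0:
  layer 0: {S0}
  layer 1: {S6, S9}
  layer 2: {S2, S3, S24, S33, S34, S37}
  layer 3: {S10, S17, S22, S25, S28, S35, S36}
  layer 4: {S13, S21, S27, S32, S41, S42}
  layer 5: {S4, S8, S11, S20, S30}
  layer 6: {S14, S38, S39, S44}
  layer 7: {S26}
  layer 8: {S7}
Reachable set: {S0, S2, S3, S4, S6, S7, S8, S9, S10, S11, S13, S14, S17, S20, S21, S22, S24, S25, S26, S27, S28, S30, S32, S33, S34, S35, S36, S37, S38, S39, S41, S42, S44}
Count = 33

33


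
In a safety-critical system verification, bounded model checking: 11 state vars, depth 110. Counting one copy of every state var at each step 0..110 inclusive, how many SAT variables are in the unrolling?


BMC unrolls to depth k, creating one copy of each state var for steps 0..k.
Step count = 110 + 1 = 111 (steps 0 through 110)
Vars per step = 11
Total = 11 * 111 = 1221

1221


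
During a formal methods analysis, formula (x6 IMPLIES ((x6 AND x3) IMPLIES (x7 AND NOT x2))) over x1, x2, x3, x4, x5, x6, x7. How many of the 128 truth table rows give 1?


Formula: (x6 IMPLIES ((x6 AND x3) IMPLIES (x7 AND NOT x2))) over 7 vars (128 rows)
Evaluate each row (x1, x2, x3, x4, x5, x6, x7 as bits, MSB first):
  row 0 [0000000]: (0 IMPLIES ((0 AND 0) IMPLIES (0 AND NOT 0))) -> 1
  row 1 [0000001]: (0 IMPLIES ((0 AND 0) IMPLIES (1 AND NOT 0))) -> 1
  row 2 [0000010]: (1 IMPLIES ((1 AND 0) IMPLIES (0 AND NOT 0))) -> 1
  row 3 [0000011]: (1 IMPLIES ((1 AND 0) IMPLIES (1 AND NOT 0))) -> 1
  row 4 [0000100]: (0 IMPLIES ((0 AND 0) IMPLIES (0 AND NOT 0))) -> 1
  (every remaining row is evaluated the same way; all 128 results are listed next)
Full result column, 8 rows per line (x1,x2,x3,x4 fixed per line; x5,x6,x7 runs 000..111 left to right):
  rows 0-7 [x1,x2,x3,x4=0000]: 11111111  (ones: 8)
  rows 8-15 [x1,x2,x3,x4=0001]: 11111111  (ones: 8)
  rows 16-23 [x1,x2,x3,x4=0010]: 11011101  (ones: 6)
  rows 24-31 [x1,x2,x3,x4=0011]: 11011101  (ones: 6)
  rows 32-39 [x1,x2,x3,x4=0100]: 11111111  (ones: 8)
  rows 40-47 [x1,x2,x3,x4=0101]: 11111111  (ones: 8)
  rows 48-55 [x1,x2,x3,x4=0110]: 11001100  (ones: 4)
  rows 56-63 [x1,x2,x3,x4=0111]: 11001100  (ones: 4)
  rows 64-71 [x1,x2,x3,x4=1000]: 11111111  (ones: 8)
  rows 72-79 [x1,x2,x3,x4=1001]: 11111111  (ones: 8)
  rows 80-87 [x1,x2,x3,x4=1010]: 11011101  (ones: 6)
  rows 88-95 [x1,x2,x3,x4=1011]: 11011101  (ones: 6)
  rows 96-103 [x1,x2,x3,x4=1100]: 11111111  (ones: 8)
  rows 104-111 [x1,x2,x3,x4=1101]: 11111111  (ones: 8)
  rows 112-119 [x1,x2,x3,x4=1110]: 11001100  (ones: 4)
  rows 120-127 [x1,x2,x3,x4=1111]: 11001100  (ones: 4)
Count of 1-rows = 8+8+6+6+8+8+4+4+8+8+6+6+8+8+4+4 = 104

104


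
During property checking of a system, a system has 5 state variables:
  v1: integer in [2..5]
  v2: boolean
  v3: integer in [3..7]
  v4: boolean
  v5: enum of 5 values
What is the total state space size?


State space = product of domain sizes of all variables.
Domain sizes:
  v1 (integer in [2..5]): 4
  v2 (boolean): 2
  v3 (integer in [3..7]): 5
  v4 (boolean): 2
  v5 (enum of 5 values): 5
Product = 4 * 2 * 5 * 2 * 5 = 400

400


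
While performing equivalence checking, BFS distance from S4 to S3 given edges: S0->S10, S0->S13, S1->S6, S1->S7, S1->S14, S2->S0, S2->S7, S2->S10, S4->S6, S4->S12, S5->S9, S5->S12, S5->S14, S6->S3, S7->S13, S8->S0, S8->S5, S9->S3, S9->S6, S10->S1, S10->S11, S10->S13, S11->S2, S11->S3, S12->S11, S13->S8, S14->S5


BFS layer-by-layer from S4:
  dist 0: {S4}
  dist 1: {S6, S12}
  dist 2: {S3, S11}
  -> S3 reached at distance 2
Shortest path length = 2

2


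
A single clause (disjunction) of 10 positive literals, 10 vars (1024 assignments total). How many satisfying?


Step 1: Total=2^10=1024
Step 2: Unsat when all 10 false: 2^0=1
Step 3: Sat=1024-1=1023

1023


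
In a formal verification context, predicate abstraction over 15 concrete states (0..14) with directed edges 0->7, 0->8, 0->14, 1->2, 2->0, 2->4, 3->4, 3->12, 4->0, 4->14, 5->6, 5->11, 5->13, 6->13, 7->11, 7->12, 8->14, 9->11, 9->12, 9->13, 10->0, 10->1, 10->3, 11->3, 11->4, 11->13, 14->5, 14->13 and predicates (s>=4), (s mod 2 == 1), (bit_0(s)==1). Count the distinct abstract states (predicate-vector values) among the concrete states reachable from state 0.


BFS from 0:
Concrete reachable: {0, 3, 4, 5, 6, 7, 8, 11, 12, 13, 14}
Abstract via predicates (s>=4), (s mod 2 == 1), (bit_0(s)==1):
  (0,0,0) <- {0}
  (0,1,1) <- {3}
  (1,0,0) <- {4, 6, 8, 12, 14}
  (1,1,1) <- {5, 7, 11, 13}
Distinct abstract states = 4

4


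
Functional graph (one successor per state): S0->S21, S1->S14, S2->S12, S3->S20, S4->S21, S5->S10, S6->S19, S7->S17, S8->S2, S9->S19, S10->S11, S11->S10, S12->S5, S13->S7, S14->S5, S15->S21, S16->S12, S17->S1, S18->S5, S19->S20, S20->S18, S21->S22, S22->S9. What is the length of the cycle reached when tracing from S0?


Trace from S0 until a state repeats:
  S0 -> S21 -> S22 -> S9 -> S19 -> S20 -> S18 -> S5 -> S10 -> S11 -> S10
S10 first seen at step 8, revisited at step 10.
Cycle length = 10 - 8 = 2

2


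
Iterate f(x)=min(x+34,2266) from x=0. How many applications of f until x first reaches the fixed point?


Step 1: x=0, cap=2266, increment=34
Step 2: x grows by 34 each step until capped at 2266; fixed point is x=2266
Step 3: iterations = ceil(2266/34) = 67

67


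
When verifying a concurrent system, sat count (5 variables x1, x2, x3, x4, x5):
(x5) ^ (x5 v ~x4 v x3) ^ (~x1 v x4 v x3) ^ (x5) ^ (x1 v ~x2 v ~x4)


CNF with 5 clauses over 5 vars (32 assignments).
An assignment satisfies CNF iff every clause has >=1 true literal.
Check each row (bits = x1,x2,x3,x4,x5; clause T/F shown):
  row 0 [00000]: clauses=FTTFT -> 0
  row 1 [00001]: clauses=TTTTT -> 1
  row 2 [00010]: clauses=FFTFT -> 0
  row 3 [00011]: clauses=TTTTT -> 1
  row 4 [00100]: clauses=FTTFT -> 0
  row 5 [00101]: clauses=TTTTT -> 1
  row 6 [00110]: clauses=FTTFT -> 0
  row 7 [00111]: clauses=TTTTT -> 1
  row 8 [01000]: clauses=FTTFT -> 0
  row 9 [01001]: clauses=TTTTT -> 1
  row 10 [01010]: clauses=FFTFF -> 0
  row 11 [01011]: clauses=TTTTF -> 0
  row 12 [01100]: clauses=FTTFT -> 0
  row 13 [01101]: clauses=TTTTT -> 1
  row 14 [01110]: clauses=FTTFF -> 0
  row 15 [01111]: clauses=TTTTF -> 0
  row 16 [10000]: clauses=FTFFT -> 0
  row 17 [10001]: clauses=TTFTT -> 0
  row 18 [10010]: clauses=FFTFT -> 0
  row 19 [10011]: clauses=TTTTT -> 1
  row 20 [10100]: clauses=FTTFT -> 0
  row 21 [10101]: clauses=TTTTT -> 1
  row 22 [10110]: clauses=FTTFT -> 0
  row 23 [10111]: clauses=TTTTT -> 1
  row 24 [11000]: clauses=FTFFT -> 0
  row 25 [11001]: clauses=TTFTT -> 0
  row 26 [11010]: clauses=FFTFT -> 0
  row 27 [11011]: clauses=TTTTT -> 1
  row 28 [11100]: clauses=FTTFT -> 0
  row 29 [11101]: clauses=TTTTT -> 1
  row 30 [11110]: clauses=FTTFT -> 0
  row 31 [11111]: clauses=TTTTT -> 1
Full result column, 8 rows per line (x1,x2 fixed per line; x3,x4,x5 runs 000..111 left to right):
  rows 0-7 [x1,x2=00]: 01010101  (ones: 4)
  rows 8-15 [x1,x2=01]: 01000100  (ones: 2)
  rows 16-23 [x1,x2=10]: 00010101  (ones: 3)
  rows 24-31 [x1,x2=11]: 00010101  (ones: 3)
Satisfying assignments = 4+2+3+3 = 12

12
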